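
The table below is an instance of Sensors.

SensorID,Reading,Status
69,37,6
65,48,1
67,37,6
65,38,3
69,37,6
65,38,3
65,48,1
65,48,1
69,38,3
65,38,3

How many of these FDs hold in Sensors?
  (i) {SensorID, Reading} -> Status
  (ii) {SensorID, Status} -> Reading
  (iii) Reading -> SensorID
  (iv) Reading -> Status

(i) {SensorID, Reading} -> Status: every LHS value maps to a single RHS value — holds.
(ii) {SensorID, Status} -> Reading: every LHS value maps to a single RHS value — holds.
(iii) Reading -> SensorID: Reading=37: 3 rows → SensorID takes values {69, 67} — violation; Reading=38: 4 rows → SensorID takes values {65, 69} — violation — fails.
(iv) Reading -> Status: every LHS value maps to a single RHS value — holds.
3 of the 4 dependencies hold.

3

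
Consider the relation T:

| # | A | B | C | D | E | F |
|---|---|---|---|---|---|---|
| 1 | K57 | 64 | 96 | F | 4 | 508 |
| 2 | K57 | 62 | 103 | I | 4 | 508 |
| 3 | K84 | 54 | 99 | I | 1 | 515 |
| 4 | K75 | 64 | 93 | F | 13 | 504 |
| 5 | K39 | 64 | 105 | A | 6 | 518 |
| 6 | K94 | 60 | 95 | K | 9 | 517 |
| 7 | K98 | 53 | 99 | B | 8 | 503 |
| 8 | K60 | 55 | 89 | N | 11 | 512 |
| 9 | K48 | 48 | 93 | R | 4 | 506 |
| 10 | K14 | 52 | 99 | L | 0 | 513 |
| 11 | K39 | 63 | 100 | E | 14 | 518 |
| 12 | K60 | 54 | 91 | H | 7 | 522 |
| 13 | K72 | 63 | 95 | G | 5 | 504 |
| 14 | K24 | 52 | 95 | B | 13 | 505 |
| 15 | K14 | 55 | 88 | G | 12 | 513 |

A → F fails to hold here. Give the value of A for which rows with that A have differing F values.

K60

A=K57: rows 1, 2 → F = 508, 508 ✓
A=K84: row 3 → F = 515 ✓
A=K75: row 4 → F = 504 ✓
A=K39: rows 5, 11 → F = 518, 518 ✓
A=K94: row 6 → F = 517 ✓
A=K98: row 7 → F = 503 ✓
A=K60: rows 8, 12 → F takes values {512, 522} — violation
A=K48: row 9 → F = 506 ✓
A=K14: rows 10, 15 → F = 513, 513 ✓
A=K72: row 13 → F = 504 ✓
A=K24: row 14 → F = 505 ✓
The only A value with inconsistent F is A=K60.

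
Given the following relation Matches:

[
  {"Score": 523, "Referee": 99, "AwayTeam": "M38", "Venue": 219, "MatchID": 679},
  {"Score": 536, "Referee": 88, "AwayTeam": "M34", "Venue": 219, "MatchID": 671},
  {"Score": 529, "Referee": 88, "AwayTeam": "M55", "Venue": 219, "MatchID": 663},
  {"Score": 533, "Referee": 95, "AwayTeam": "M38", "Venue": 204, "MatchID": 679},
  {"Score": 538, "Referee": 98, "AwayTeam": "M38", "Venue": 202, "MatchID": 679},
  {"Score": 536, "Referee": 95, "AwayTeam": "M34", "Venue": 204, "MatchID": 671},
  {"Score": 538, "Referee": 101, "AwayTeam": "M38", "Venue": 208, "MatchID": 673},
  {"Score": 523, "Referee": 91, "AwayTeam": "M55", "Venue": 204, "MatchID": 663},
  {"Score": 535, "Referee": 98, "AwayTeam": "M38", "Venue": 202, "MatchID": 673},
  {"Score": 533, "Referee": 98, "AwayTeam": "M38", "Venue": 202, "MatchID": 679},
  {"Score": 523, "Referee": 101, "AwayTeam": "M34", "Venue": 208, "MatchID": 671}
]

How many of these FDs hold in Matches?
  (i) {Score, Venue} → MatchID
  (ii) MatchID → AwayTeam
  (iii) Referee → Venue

3

(i) {Score, Venue} → MatchID: every LHS value maps to a single RHS value — holds.
(ii) MatchID → AwayTeam: every LHS value maps to a single RHS value — holds.
(iii) Referee → Venue: every LHS value maps to a single RHS value — holds.
3 of the 3 dependencies hold.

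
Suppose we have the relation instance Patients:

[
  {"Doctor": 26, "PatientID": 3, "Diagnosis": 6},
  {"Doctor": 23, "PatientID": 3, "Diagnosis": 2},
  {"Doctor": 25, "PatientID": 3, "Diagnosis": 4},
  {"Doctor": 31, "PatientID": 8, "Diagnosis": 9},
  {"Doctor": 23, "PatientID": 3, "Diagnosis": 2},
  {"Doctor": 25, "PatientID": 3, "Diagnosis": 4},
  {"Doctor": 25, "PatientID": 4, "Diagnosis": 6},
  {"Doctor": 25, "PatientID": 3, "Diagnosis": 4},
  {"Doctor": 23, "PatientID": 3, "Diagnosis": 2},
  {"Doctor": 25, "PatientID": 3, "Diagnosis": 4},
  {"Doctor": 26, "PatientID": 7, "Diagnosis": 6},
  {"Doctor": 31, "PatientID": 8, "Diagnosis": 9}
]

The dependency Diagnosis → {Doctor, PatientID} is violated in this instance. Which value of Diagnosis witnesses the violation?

6

Diagnosis=6: 3 rows → {Doctor,PatientID} takes values {(26, 3), (25, 4), (26, 7)} — violation
Diagnosis=2: 3 rows → {Doctor,PatientID} = (23, 3), (23, 3), (23, 3) ✓
Diagnosis=4: 4 rows → {Doctor,PatientID} = (25, 3), (25, 3), (25, 3), (25, 3) ✓
Diagnosis=9: 2 rows → {Doctor,PatientID} = (31, 8), (31, 8) ✓
The only Diagnosis value with inconsistent RHS is Diagnosis=6.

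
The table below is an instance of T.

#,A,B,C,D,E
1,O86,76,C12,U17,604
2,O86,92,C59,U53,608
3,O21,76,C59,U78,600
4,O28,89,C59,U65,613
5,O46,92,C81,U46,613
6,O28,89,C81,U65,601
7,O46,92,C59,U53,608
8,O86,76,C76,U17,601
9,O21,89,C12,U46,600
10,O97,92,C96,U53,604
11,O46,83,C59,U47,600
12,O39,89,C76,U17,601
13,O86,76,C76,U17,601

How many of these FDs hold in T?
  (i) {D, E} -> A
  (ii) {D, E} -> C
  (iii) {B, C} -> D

(i) {D, E} -> A: (D=U53, E=608): rows 2, 7 → A takes values {O86, O46} — violation; (D=U17, E=601): rows 8, 12, 13 → A takes values {O86, O39} — violation — fails.
(ii) {D, E} -> C: every LHS value maps to a single RHS value — holds.
(iii) {B, C} -> D: every LHS value maps to a single RHS value — holds.
2 of the 3 dependencies hold.

2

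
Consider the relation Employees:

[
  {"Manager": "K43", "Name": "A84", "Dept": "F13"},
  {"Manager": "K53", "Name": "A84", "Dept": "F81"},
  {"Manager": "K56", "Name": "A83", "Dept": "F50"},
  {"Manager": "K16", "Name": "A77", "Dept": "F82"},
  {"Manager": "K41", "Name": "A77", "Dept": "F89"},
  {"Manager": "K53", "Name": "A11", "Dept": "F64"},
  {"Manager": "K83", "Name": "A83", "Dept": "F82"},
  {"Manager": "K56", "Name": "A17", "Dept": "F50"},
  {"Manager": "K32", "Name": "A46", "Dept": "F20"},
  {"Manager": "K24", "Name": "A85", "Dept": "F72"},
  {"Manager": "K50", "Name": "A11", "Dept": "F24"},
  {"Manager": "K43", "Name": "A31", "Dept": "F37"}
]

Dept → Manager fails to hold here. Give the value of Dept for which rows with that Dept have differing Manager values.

Dept=F13: 1 row → Manager = K43 ✓
Dept=F81: 1 row → Manager = K53 ✓
Dept=F50: 2 rows → Manager = K56, K56 ✓
Dept=F82: 2 rows → Manager takes values {K16, K83} — violation
Dept=F89: 1 row → Manager = K41 ✓
Dept=F64: 1 row → Manager = K53 ✓
Dept=F20: 1 row → Manager = K32 ✓
Dept=F72: 1 row → Manager = K24 ✓
Dept=F24: 1 row → Manager = K50 ✓
Dept=F37: 1 row → Manager = K43 ✓
The only Dept value with inconsistent Manager is Dept=F82.

F82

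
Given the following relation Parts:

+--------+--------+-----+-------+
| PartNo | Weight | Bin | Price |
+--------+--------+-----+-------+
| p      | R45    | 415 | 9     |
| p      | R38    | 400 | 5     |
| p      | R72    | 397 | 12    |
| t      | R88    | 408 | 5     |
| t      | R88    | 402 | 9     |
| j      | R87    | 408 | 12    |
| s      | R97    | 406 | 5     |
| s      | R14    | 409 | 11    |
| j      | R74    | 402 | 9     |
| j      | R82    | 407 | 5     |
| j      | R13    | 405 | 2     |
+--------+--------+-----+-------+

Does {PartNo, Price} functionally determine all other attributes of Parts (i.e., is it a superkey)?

All 11 rows have distinct {PartNo, Price} values, so {PartNo, Price} → (all attributes) holds and {PartNo, Price} is a superkey.

Yes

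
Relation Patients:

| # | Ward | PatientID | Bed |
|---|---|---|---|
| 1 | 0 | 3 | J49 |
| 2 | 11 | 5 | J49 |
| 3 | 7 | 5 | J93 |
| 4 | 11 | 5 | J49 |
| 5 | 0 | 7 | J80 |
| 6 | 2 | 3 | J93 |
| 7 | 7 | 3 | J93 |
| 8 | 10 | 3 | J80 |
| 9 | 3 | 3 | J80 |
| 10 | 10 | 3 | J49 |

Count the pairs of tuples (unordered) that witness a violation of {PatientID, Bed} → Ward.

3

(PatientID=3, Bed=J49): violating pairs (1,10) — 1 pair.
(PatientID=5, Bed=J49): all 2 rows agree on Ward — 0 pairs.
(PatientID=3, Bed=J93): violating pairs (6,7) — 1 pair.
(PatientID=3, Bed=J80): violating pairs (8,9) — 1 pair.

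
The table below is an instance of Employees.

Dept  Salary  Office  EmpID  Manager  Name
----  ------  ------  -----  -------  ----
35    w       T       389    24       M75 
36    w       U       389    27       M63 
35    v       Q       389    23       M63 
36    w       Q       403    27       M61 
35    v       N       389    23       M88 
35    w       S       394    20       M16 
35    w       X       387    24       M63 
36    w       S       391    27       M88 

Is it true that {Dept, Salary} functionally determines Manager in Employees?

No

(Dept=35, Salary=w): 3 rows → Manager takes values {24, 20} — violation
(Dept=36, Salary=w): 3 rows → Manager = 27, 27, 27 ✓
(Dept=35, Salary=v): 2 rows → Manager = 23, 23 ✓
Two rows agree on {Dept, Salary} but differ on Manager, so {Dept, Salary} -> Manager does not hold.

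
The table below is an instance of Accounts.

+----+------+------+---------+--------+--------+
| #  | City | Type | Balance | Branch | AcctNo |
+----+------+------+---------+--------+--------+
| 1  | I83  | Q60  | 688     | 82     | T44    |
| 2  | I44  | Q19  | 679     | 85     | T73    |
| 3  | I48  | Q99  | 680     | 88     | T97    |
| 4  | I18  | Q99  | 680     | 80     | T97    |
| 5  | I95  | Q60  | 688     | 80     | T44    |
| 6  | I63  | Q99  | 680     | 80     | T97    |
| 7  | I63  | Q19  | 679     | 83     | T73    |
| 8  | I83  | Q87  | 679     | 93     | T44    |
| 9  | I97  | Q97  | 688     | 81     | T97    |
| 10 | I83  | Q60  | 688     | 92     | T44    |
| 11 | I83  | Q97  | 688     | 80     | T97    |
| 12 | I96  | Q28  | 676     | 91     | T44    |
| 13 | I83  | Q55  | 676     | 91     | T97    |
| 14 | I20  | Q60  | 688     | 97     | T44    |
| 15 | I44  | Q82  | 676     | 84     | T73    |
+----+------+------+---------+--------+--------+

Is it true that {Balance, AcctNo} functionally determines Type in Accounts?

(Balance=688, AcctNo=T44): rows 1, 5, 10, 14 → Type = Q60, Q60, Q60, Q60 ✓
(Balance=679, AcctNo=T73): rows 2, 7 → Type = Q19, Q19 ✓
(Balance=680, AcctNo=T97): rows 3, 4, 6 → Type = Q99, Q99, Q99 ✓
(Balance=679, AcctNo=T44): row 8 → Type = Q87 ✓
(Balance=688, AcctNo=T97): rows 9, 11 → Type = Q97, Q97 ✓
(Balance=676, AcctNo=T44): row 12 → Type = Q28 ✓
(Balance=676, AcctNo=T97): row 13 → Type = Q55 ✓
(Balance=676, AcctNo=T73): row 15 → Type = Q82 ✓
Every {Balance, AcctNo} value is associated with a single Type value, so {Balance, AcctNo} → Type holds.

Yes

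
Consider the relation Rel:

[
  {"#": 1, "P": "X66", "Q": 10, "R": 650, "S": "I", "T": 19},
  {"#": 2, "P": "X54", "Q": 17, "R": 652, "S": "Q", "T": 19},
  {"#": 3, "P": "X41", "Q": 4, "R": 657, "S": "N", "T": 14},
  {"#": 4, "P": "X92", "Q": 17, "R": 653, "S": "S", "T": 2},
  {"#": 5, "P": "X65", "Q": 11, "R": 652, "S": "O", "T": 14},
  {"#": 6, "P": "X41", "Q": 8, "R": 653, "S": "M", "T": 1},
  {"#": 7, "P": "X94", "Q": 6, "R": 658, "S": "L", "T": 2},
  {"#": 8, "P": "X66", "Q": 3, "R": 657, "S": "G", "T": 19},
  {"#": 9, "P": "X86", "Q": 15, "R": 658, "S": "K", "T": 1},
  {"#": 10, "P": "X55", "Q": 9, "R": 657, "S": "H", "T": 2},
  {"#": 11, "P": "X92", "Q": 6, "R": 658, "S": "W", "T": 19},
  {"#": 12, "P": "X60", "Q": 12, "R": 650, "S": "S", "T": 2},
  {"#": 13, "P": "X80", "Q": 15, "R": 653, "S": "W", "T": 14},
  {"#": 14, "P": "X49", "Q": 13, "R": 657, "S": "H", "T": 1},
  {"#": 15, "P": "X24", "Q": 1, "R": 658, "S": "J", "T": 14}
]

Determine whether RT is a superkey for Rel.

Yes

All 15 rows have distinct RT values, so RT → (all attributes) holds and RT is a superkey.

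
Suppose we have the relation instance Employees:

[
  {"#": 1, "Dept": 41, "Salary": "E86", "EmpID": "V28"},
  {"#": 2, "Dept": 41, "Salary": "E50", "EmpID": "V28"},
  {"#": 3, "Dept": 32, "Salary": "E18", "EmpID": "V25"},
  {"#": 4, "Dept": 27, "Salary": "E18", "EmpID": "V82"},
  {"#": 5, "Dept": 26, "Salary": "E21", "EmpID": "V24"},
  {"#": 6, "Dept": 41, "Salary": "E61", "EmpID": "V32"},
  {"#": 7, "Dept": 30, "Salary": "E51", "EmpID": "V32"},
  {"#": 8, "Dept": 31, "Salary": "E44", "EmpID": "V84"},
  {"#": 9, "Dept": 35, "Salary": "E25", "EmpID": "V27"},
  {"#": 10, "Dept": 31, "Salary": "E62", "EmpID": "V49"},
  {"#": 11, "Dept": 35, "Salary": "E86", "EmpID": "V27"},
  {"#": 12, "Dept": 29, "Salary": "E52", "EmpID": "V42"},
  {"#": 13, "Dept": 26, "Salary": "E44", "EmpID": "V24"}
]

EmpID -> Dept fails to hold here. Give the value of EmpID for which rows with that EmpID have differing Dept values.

EmpID=V28: rows 1, 2 → Dept = 41, 41 ✓
EmpID=V25: row 3 → Dept = 32 ✓
EmpID=V82: row 4 → Dept = 27 ✓
EmpID=V24: rows 5, 13 → Dept = 26, 26 ✓
EmpID=V32: rows 6, 7 → Dept takes values {41, 30} — violation
EmpID=V84: row 8 → Dept = 31 ✓
EmpID=V27: rows 9, 11 → Dept = 35, 35 ✓
EmpID=V49: row 10 → Dept = 31 ✓
EmpID=V42: row 12 → Dept = 29 ✓
The only EmpID value with inconsistent Dept is EmpID=V32.

V32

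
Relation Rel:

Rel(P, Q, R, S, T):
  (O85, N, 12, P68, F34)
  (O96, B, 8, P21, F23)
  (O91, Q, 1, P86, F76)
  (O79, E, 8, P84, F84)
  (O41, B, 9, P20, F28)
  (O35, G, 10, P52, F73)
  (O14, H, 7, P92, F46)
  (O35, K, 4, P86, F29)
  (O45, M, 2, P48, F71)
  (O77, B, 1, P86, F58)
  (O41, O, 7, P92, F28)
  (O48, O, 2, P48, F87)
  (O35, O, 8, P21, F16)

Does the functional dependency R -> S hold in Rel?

No

R=12: 1 row → S = P68 ✓
R=8: 3 rows → S takes values {P21, P84} — violation
R=1: 2 rows → S = P86, P86 ✓
R=9: 1 row → S = P20 ✓
R=10: 1 row → S = P52 ✓
R=7: 2 rows → S = P92, P92 ✓
R=4: 1 row → S = P86 ✓
R=2: 2 rows → S = P48, P48 ✓
Two rows agree on R but differ on S, so R -> S does not hold.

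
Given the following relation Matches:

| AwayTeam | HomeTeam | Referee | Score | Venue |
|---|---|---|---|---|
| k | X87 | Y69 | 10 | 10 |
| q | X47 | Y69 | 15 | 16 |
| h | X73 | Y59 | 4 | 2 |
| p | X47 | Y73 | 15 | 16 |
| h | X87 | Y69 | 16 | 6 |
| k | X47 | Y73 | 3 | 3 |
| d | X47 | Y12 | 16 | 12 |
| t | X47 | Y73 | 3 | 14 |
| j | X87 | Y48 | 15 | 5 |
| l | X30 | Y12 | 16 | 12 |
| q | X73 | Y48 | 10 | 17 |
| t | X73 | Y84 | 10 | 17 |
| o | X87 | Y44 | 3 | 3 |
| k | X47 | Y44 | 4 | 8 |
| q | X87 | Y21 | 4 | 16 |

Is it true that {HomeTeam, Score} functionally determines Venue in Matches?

No

(HomeTeam=X87, Score=10): 1 row → Venue = 10 ✓
(HomeTeam=X47, Score=15): 2 rows → Venue = 16, 16 ✓
(HomeTeam=X73, Score=4): 1 row → Venue = 2 ✓
(HomeTeam=X87, Score=16): 1 row → Venue = 6 ✓
(HomeTeam=X47, Score=3): 2 rows → Venue takes values {3, 14} — violation
(HomeTeam=X47, Score=16): 1 row → Venue = 12 ✓
(HomeTeam=X87, Score=15): 1 row → Venue = 5 ✓
(HomeTeam=X30, Score=16): 1 row → Venue = 12 ✓
(HomeTeam=X73, Score=10): 2 rows → Venue = 17, 17 ✓
(HomeTeam=X87, Score=3): 1 row → Venue = 3 ✓
(HomeTeam=X47, Score=4): 1 row → Venue = 8 ✓
(HomeTeam=X87, Score=4): 1 row → Venue = 16 ✓
Two rows agree on {HomeTeam, Score} but differ on Venue, so {HomeTeam, Score} → Venue does not hold.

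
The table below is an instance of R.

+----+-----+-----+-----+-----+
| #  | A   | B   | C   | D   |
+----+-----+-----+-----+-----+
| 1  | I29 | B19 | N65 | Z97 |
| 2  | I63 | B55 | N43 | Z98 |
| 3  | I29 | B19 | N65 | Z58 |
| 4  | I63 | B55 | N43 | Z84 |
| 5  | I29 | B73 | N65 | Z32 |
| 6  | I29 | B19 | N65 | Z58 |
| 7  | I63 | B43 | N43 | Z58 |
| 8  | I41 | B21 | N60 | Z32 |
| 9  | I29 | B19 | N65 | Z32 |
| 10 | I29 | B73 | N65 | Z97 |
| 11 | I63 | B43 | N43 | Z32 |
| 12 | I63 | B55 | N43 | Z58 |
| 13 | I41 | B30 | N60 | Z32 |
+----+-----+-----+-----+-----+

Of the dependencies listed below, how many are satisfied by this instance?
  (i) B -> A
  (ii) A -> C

2

(i) B -> A: every LHS value maps to a single RHS value — holds.
(ii) A -> C: every LHS value maps to a single RHS value — holds.
2 of the 2 dependencies hold.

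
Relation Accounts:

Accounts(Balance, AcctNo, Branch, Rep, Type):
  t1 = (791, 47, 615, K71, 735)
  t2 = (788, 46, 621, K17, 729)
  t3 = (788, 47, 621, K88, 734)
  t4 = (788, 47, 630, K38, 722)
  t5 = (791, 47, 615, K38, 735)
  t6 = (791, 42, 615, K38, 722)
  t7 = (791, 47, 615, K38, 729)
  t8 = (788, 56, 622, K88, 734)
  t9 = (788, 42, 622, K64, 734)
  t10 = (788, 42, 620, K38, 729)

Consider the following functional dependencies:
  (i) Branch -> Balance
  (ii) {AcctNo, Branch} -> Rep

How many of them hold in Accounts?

(i) Branch -> Balance: every LHS value maps to a single RHS value — holds.
(ii) {AcctNo, Branch} -> Rep: (AcctNo=47, Branch=615): rows 1, 5, 7 → Rep takes values {K71, K38} — violation — fails.
1 of the 2 dependencies holds.

1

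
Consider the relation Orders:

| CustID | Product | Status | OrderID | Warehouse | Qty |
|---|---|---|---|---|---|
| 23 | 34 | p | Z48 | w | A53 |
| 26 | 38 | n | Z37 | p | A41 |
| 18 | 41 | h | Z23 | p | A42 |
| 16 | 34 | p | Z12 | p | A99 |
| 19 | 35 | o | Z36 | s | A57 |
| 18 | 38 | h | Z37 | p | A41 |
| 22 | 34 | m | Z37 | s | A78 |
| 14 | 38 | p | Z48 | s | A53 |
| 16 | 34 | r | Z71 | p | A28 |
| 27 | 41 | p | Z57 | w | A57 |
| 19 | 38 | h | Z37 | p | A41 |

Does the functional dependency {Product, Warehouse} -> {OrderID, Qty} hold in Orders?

(Product=34, Warehouse=w): 1 row → {OrderID,Qty} = (Z48, A53) ✓
(Product=38, Warehouse=p): 3 rows → {OrderID,Qty} = (Z37, A41), (Z37, A41), (Z37, A41) ✓
(Product=41, Warehouse=p): 1 row → {OrderID,Qty} = (Z23, A42) ✓
(Product=34, Warehouse=p): 2 rows → {OrderID,Qty} takes values {(Z12, A99), (Z71, A28)} — violation
(Product=35, Warehouse=s): 1 row → {OrderID,Qty} = (Z36, A57) ✓
(Product=34, Warehouse=s): 1 row → {OrderID,Qty} = (Z37, A78) ✓
(Product=38, Warehouse=s): 1 row → {OrderID,Qty} = (Z48, A53) ✓
(Product=41, Warehouse=w): 1 row → {OrderID,Qty} = (Z57, A57) ✓
Two rows agree on {Product, Warehouse} but differ on {OrderID, Qty}, so {Product, Warehouse} -> {OrderID, Qty} does not hold.

No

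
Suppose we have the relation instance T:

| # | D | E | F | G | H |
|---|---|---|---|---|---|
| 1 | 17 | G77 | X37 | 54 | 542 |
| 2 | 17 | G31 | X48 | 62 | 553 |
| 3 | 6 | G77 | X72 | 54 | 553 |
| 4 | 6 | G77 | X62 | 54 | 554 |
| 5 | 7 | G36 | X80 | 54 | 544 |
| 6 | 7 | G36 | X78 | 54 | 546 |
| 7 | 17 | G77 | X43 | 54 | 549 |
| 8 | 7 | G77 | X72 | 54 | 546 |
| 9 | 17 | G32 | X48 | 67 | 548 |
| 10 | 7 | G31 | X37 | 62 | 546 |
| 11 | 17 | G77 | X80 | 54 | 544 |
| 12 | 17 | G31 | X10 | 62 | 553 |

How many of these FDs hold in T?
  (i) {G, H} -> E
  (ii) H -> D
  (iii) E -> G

1

(i) {G, H} -> E: (G=54, H=544): rows 5, 11 → E takes values {G36, G77} — violation; (G=54, H=546): rows 6, 8 → E takes values {G36, G77} — violation — fails.
(ii) H -> D: H=553: rows 2, 3, 12 → D takes values {17, 6} — violation; H=544: rows 5, 11 → D takes values {7, 17} — violation — fails.
(iii) E -> G: every LHS value maps to a single RHS value — holds.
1 of the 3 dependencies holds.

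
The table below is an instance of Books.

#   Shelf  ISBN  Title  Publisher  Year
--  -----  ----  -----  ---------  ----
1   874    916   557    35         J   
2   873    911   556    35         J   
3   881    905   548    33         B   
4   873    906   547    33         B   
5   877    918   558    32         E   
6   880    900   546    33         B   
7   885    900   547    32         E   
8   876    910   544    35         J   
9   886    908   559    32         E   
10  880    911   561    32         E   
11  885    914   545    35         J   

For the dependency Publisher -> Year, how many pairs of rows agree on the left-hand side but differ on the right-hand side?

Publisher=35: all 4 rows agree on Year — 0 pairs.
Publisher=33: all 3 rows agree on Year — 0 pairs.
Publisher=32: all 4 rows agree on Year — 0 pairs.

0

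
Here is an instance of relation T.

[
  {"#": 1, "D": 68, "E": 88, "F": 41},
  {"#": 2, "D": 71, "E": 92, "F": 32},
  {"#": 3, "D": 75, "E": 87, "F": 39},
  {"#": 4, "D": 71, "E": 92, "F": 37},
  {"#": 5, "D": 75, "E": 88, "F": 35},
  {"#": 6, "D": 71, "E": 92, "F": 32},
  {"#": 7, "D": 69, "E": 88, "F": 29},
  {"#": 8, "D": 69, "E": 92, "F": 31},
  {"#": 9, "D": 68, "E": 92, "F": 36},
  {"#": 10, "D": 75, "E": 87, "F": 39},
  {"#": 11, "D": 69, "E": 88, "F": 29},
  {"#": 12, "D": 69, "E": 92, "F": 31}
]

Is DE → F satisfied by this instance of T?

(D=68, E=88): row 1 → F = 41 ✓
(D=71, E=92): rows 2, 4, 6 → F takes values {32, 37} — violation
(D=75, E=87): rows 3, 10 → F = 39, 39 ✓
(D=75, E=88): row 5 → F = 35 ✓
(D=69, E=88): rows 7, 11 → F = 29, 29 ✓
(D=69, E=92): rows 8, 12 → F = 31, 31 ✓
(D=68, E=92): row 9 → F = 36 ✓
Two rows agree on DE but differ on F, so DE → F does not hold.

No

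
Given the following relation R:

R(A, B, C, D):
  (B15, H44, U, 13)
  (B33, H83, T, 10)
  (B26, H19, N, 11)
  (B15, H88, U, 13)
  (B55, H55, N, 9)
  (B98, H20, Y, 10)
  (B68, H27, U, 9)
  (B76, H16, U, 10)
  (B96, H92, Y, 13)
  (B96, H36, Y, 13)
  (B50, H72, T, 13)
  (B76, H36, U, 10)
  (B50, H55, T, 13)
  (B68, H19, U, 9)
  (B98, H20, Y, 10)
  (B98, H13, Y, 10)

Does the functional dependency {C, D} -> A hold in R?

(C=U, D=13): 2 rows → A = B15, B15 ✓
(C=T, D=10): 1 row → A = B33 ✓
(C=N, D=11): 1 row → A = B26 ✓
(C=N, D=9): 1 row → A = B55 ✓
(C=Y, D=10): 3 rows → A = B98, B98, B98 ✓
(C=U, D=9): 2 rows → A = B68, B68 ✓
(C=U, D=10): 2 rows → A = B76, B76 ✓
(C=Y, D=13): 2 rows → A = B96, B96 ✓
(C=T, D=13): 2 rows → A = B50, B50 ✓
Every {C, D} value is associated with a single A value, so {C, D} -> A holds.

Yes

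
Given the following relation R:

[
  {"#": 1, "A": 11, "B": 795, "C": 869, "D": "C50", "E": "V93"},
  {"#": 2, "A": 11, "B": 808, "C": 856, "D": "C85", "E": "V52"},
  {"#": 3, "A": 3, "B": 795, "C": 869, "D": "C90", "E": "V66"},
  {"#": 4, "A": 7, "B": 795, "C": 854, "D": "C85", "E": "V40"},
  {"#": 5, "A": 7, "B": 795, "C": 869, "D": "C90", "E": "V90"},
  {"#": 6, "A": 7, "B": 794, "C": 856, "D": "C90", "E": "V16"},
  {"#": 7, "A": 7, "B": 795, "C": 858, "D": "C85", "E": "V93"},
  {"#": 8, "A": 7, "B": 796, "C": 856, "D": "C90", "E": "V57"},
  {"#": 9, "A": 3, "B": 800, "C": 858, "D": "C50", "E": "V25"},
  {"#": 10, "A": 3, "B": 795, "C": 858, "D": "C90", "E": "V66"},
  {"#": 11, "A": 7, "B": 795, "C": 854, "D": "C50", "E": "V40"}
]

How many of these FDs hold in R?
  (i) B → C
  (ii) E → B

(i) B → C: B=795: rows 1, 3, 4, 5, 7, 10, 11 → C takes values {869, 854, 858} — violation — fails.
(ii) E → B: every LHS value maps to a single RHS value — holds.
1 of the 2 dependencies holds.

1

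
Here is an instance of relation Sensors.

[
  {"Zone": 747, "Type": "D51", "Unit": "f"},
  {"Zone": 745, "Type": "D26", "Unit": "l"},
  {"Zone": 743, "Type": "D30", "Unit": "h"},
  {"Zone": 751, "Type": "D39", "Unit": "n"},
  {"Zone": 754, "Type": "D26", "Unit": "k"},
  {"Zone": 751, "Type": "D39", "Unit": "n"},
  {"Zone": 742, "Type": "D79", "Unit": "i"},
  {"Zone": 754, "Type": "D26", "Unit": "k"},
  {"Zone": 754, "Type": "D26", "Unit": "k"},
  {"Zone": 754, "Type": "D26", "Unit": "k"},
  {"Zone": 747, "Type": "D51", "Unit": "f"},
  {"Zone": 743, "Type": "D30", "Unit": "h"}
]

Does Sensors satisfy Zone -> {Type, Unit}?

Yes

Zone=747: 2 rows → {Type,Unit} = (D51, f), (D51, f) ✓
Zone=745: 1 row → {Type,Unit} = (D26, l) ✓
Zone=743: 2 rows → {Type,Unit} = (D30, h), (D30, h) ✓
Zone=751: 2 rows → {Type,Unit} = (D39, n), (D39, n) ✓
Zone=754: 4 rows → {Type,Unit} = (D26, k), (D26, k), (D26, k), (D26, k) ✓
Zone=742: 1 row → {Type,Unit} = (D79, i) ✓
Every Zone value is associated with a single {Type, Unit} value, so Zone -> {Type, Unit} holds.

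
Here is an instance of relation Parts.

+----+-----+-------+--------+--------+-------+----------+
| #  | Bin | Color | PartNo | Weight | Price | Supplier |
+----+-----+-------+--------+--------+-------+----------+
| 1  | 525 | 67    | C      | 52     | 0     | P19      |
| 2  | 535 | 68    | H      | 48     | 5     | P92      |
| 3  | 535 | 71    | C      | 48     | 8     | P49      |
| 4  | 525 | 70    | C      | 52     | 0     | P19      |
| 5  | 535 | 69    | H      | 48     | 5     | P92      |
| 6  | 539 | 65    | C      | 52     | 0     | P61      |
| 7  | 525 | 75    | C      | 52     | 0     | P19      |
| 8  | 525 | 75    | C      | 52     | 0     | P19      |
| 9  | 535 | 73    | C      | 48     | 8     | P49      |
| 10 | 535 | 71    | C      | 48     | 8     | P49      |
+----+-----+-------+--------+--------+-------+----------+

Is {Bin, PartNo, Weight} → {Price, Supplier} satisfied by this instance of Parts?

(Bin=525, PartNo=C, Weight=52): rows 1, 4, 7, 8 → {Price,Supplier} = (0, P19), (0, P19), (0, P19), (0, P19) ✓
(Bin=535, PartNo=H, Weight=48): rows 2, 5 → {Price,Supplier} = (5, P92), (5, P92) ✓
(Bin=535, PartNo=C, Weight=48): rows 3, 9, 10 → {Price,Supplier} = (8, P49), (8, P49), (8, P49) ✓
(Bin=539, PartNo=C, Weight=52): row 6 → {Price,Supplier} = (0, P61) ✓
Every {Bin, PartNo, Weight} value is associated with a single {Price, Supplier} value, so {Bin, PartNo, Weight} → {Price, Supplier} holds.

Yes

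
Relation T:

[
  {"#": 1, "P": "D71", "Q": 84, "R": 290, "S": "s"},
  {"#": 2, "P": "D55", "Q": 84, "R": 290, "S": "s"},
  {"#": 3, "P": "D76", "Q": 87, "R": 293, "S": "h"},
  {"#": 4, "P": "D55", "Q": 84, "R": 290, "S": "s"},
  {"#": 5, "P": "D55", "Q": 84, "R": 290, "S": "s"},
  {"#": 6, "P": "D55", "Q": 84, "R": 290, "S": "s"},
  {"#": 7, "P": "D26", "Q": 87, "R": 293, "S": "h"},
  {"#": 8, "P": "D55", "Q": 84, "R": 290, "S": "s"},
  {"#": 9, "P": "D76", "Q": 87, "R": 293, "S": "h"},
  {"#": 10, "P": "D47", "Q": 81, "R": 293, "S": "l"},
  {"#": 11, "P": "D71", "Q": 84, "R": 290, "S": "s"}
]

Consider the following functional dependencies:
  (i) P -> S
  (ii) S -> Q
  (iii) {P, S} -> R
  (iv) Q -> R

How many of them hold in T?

4

(i) P -> S: every LHS value maps to a single RHS value — holds.
(ii) S -> Q: every LHS value maps to a single RHS value — holds.
(iii) {P, S} -> R: every LHS value maps to a single RHS value — holds.
(iv) Q -> R: every LHS value maps to a single RHS value — holds.
4 of the 4 dependencies hold.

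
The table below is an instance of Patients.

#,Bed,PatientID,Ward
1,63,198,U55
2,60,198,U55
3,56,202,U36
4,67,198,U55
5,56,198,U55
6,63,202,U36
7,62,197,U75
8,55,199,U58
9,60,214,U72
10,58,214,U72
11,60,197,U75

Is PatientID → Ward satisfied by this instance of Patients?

Yes

PatientID=198: rows 1, 2, 4, 5 → Ward = U55, U55, U55, U55 ✓
PatientID=202: rows 3, 6 → Ward = U36, U36 ✓
PatientID=197: rows 7, 11 → Ward = U75, U75 ✓
PatientID=199: row 8 → Ward = U58 ✓
PatientID=214: rows 9, 10 → Ward = U72, U72 ✓
Every PatientID value is associated with a single Ward value, so PatientID → Ward holds.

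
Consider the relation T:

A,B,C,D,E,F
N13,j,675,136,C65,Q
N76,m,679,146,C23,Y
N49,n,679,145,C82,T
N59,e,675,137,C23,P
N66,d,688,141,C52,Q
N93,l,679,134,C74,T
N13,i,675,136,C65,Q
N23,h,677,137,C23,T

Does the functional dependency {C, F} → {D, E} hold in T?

No

(C=675, F=Q): 2 rows → {D,E} = (136, C65), (136, C65) ✓
(C=679, F=Y): 1 row → {D,E} = (146, C23) ✓
(C=679, F=T): 2 rows → {D,E} takes values {(145, C82), (134, C74)} — violation
(C=675, F=P): 1 row → {D,E} = (137, C23) ✓
(C=688, F=Q): 1 row → {D,E} = (141, C52) ✓
(C=677, F=T): 1 row → {D,E} = (137, C23) ✓
Two rows agree on {C, F} but differ on {D, E}, so {C, F} → {D, E} does not hold.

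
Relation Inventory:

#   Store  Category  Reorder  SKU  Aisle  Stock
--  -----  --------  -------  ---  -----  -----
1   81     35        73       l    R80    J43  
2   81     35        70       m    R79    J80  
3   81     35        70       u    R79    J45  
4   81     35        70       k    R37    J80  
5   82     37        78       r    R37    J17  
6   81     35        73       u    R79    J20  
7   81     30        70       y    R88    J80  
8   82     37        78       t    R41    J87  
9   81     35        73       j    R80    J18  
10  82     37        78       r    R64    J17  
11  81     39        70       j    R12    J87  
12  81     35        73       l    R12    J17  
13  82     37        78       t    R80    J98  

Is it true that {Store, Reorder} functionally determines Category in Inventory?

(Store=81, Reorder=73): rows 1, 6, 9, 12 → Category = 35, 35, 35, 35 ✓
(Store=81, Reorder=70): rows 2, 3, 4, 7, 11 → Category takes values {35, 30, 39} — violation
(Store=82, Reorder=78): rows 5, 8, 10, 13 → Category = 37, 37, 37, 37 ✓
Two rows agree on {Store, Reorder} but differ on Category, so {Store, Reorder} → Category does not hold.

No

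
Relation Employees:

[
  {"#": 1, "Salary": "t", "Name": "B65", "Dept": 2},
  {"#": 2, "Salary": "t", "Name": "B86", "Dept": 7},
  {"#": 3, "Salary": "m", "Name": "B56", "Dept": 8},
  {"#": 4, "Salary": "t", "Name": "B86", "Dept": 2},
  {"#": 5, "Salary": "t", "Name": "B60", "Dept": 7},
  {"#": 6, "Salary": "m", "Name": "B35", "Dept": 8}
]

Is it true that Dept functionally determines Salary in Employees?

Dept=2: rows 1, 4 → Salary = t, t ✓
Dept=7: rows 2, 5 → Salary = t, t ✓
Dept=8: rows 3, 6 → Salary = m, m ✓
Every Dept value is associated with a single Salary value, so Dept → Salary holds.

Yes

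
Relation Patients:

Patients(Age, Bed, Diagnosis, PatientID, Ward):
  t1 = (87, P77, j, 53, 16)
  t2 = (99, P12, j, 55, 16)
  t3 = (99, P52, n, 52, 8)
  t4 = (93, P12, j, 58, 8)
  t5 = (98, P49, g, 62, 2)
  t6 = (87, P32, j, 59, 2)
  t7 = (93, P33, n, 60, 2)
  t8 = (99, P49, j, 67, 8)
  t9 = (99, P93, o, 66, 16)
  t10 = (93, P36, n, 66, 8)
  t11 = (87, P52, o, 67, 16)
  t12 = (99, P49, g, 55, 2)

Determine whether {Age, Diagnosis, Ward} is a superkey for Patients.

Yes

All 12 rows have distinct {Age, Diagnosis, Ward} values, so {Age, Diagnosis, Ward} → (all attributes) holds and {Age, Diagnosis, Ward} is a superkey.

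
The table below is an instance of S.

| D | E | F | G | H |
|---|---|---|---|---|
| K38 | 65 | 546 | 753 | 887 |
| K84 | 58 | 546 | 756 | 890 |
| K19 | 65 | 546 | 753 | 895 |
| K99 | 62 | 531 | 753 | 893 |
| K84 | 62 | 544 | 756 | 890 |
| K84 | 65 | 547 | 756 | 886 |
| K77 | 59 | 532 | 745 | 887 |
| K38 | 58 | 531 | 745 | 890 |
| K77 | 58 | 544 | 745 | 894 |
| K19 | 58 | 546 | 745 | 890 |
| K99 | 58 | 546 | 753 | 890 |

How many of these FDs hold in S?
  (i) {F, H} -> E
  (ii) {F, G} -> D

(i) {F, H} -> E: every LHS value maps to a single RHS value — holds.
(ii) {F, G} -> D: (F=546, G=753): 3 rows → D takes values {K38, K19, K99} — violation — fails.
1 of the 2 dependencies holds.

1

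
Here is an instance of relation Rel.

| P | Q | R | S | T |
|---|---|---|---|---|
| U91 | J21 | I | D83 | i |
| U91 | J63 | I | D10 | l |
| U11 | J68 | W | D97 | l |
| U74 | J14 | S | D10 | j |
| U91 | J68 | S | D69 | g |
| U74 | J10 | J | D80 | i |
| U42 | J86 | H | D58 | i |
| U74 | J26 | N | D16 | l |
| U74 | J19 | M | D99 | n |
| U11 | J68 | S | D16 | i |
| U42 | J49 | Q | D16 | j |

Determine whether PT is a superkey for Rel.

All 11 rows have distinct PT values, so PT → (all attributes) holds and PT is a superkey.

Yes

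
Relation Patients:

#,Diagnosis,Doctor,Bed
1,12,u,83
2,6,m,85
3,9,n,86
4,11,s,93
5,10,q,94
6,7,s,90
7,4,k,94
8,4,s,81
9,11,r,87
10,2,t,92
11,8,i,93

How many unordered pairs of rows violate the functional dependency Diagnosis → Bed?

Diagnosis=11: violating pairs (4,9) — 1 pair.
Diagnosis=4: violating pairs (7,8) — 1 pair.

2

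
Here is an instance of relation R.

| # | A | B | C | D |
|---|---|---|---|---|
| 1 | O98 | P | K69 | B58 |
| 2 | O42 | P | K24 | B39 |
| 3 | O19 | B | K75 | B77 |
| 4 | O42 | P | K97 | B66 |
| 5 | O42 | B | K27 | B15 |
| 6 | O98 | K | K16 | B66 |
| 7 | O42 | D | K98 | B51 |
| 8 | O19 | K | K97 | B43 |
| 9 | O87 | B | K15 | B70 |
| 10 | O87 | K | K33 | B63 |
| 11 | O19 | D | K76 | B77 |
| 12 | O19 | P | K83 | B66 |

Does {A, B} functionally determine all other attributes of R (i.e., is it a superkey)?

Rows 2 and 4 have the same {A, B} value (A=O42, B=P) but are distinct tuples, so {A, B} does not determine every attribute — not a superkey.

No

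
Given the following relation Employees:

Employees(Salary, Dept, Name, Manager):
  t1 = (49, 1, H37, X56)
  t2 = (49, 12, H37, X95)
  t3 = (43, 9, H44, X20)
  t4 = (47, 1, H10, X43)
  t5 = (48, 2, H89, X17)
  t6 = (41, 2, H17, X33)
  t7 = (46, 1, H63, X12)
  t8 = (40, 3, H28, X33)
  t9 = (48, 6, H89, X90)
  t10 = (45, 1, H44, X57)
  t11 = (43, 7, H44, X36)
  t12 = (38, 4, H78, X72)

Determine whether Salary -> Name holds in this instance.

Salary=49: rows 1, 2 → Name = H37, H37 ✓
Salary=43: rows 3, 11 → Name = H44, H44 ✓
Salary=47: row 4 → Name = H10 ✓
Salary=48: rows 5, 9 → Name = H89, H89 ✓
Salary=41: row 6 → Name = H17 ✓
Salary=46: row 7 → Name = H63 ✓
Salary=40: row 8 → Name = H28 ✓
Salary=45: row 10 → Name = H44 ✓
Salary=38: row 12 → Name = H78 ✓
Every Salary value is associated with a single Name value, so Salary -> Name holds.

Yes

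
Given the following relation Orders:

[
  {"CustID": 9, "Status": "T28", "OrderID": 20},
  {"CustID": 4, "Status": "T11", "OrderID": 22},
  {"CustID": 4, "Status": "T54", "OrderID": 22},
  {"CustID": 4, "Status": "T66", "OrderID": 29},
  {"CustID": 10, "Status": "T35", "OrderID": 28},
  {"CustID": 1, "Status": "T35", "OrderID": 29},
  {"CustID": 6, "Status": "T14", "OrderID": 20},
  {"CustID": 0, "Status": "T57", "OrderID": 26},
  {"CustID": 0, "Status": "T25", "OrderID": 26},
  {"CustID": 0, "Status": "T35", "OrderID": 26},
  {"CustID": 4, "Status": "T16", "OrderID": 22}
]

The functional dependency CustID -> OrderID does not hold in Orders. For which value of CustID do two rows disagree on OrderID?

CustID=9: 1 row → OrderID = 20 ✓
CustID=4: 4 rows → OrderID takes values {22, 29} — violation
CustID=10: 1 row → OrderID = 28 ✓
CustID=1: 1 row → OrderID = 29 ✓
CustID=6: 1 row → OrderID = 20 ✓
CustID=0: 3 rows → OrderID = 26, 26, 26 ✓
The only CustID value with inconsistent OrderID is CustID=4.

4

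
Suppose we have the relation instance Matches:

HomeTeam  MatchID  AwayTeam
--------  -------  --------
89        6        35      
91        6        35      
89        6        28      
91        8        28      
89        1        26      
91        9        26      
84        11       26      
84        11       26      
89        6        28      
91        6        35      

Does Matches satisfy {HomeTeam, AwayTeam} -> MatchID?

Yes

(HomeTeam=89, AwayTeam=35): 1 row → MatchID = 6 ✓
(HomeTeam=91, AwayTeam=35): 2 rows → MatchID = 6, 6 ✓
(HomeTeam=89, AwayTeam=28): 2 rows → MatchID = 6, 6 ✓
(HomeTeam=91, AwayTeam=28): 1 row → MatchID = 8 ✓
(HomeTeam=89, AwayTeam=26): 1 row → MatchID = 1 ✓
(HomeTeam=91, AwayTeam=26): 1 row → MatchID = 9 ✓
(HomeTeam=84, AwayTeam=26): 2 rows → MatchID = 11, 11 ✓
Every {HomeTeam, AwayTeam} value is associated with a single MatchID value, so {HomeTeam, AwayTeam} -> MatchID holds.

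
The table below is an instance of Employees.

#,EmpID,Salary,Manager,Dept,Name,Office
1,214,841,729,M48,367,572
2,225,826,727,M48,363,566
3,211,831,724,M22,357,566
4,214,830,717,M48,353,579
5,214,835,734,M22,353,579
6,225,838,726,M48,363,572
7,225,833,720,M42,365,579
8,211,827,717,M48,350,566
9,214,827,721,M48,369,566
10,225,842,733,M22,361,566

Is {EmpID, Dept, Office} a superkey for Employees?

All 10 rows have distinct {EmpID, Dept, Office} values, so {EmpID, Dept, Office} → (all attributes) holds and {EmpID, Dept, Office} is a superkey.

Yes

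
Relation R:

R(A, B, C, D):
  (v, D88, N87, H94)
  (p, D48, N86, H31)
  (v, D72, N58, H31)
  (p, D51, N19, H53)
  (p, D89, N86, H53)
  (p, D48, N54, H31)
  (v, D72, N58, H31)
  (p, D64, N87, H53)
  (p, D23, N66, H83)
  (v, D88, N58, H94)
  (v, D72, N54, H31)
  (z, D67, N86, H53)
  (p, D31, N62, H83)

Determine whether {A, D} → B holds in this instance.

(A=v, D=H94): 2 rows → B = D88, D88 ✓
(A=p, D=H31): 2 rows → B = D48, D48 ✓
(A=v, D=H31): 3 rows → B = D72, D72, D72 ✓
(A=p, D=H53): 3 rows → B takes values {D51, D89, D64} — violation
(A=p, D=H83): 2 rows → B takes values {D23, D31} — violation
(A=z, D=H53): 1 row → B = D67 ✓
Two rows agree on {A, D} but differ on B, so {A, D} → B does not hold.

No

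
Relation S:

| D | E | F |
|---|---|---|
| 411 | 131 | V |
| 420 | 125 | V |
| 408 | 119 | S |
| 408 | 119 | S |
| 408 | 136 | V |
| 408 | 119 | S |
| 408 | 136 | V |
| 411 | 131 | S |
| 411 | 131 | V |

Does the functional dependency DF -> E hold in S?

Yes

(D=411, F=V): 2 rows → E = 131, 131 ✓
(D=420, F=V): 1 row → E = 125 ✓
(D=408, F=S): 3 rows → E = 119, 119, 119 ✓
(D=408, F=V): 2 rows → E = 136, 136 ✓
(D=411, F=S): 1 row → E = 131 ✓
Every DF value is associated with a single E value, so DF -> E holds.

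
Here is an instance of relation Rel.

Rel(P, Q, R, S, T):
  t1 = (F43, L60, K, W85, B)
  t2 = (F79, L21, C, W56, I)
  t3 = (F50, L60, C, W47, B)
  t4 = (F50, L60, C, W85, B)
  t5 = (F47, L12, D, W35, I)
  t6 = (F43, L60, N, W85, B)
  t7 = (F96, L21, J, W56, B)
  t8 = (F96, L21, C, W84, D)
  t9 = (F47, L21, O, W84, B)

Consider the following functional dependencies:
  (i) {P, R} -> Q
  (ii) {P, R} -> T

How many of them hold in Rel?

2

(i) {P, R} -> Q: every LHS value maps to a single RHS value — holds.
(ii) {P, R} -> T: every LHS value maps to a single RHS value — holds.
2 of the 2 dependencies hold.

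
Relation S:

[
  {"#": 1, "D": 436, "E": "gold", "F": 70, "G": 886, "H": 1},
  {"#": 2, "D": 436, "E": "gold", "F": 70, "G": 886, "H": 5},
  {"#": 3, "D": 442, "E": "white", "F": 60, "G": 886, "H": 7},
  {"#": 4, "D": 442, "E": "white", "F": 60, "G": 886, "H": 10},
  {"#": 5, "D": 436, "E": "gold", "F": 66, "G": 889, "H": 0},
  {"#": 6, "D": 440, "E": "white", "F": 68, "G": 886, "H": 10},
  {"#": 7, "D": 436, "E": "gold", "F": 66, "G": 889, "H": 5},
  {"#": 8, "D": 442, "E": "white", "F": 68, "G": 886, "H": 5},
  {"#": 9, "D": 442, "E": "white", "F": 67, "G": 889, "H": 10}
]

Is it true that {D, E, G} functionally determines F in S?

No

(D=436, E=gold, G=886): rows 1, 2 → F = 70, 70 ✓
(D=442, E=white, G=886): rows 3, 4, 8 → F takes values {60, 68} — violation
(D=436, E=gold, G=889): rows 5, 7 → F = 66, 66 ✓
(D=440, E=white, G=886): row 6 → F = 68 ✓
(D=442, E=white, G=889): row 9 → F = 67 ✓
Two rows agree on {D, E, G} but differ on F, so {D, E, G} -> F does not hold.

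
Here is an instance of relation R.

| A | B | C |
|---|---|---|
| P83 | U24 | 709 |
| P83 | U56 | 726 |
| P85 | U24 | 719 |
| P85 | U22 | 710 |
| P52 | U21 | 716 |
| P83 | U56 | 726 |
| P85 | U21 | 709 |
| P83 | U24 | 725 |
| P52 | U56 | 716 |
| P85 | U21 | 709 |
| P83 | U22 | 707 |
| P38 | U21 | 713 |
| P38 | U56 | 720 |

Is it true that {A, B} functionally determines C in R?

(A=P83, B=U24): 2 rows → C takes values {709, 725} — violation
(A=P83, B=U56): 2 rows → C = 726, 726 ✓
(A=P85, B=U24): 1 row → C = 719 ✓
(A=P85, B=U22): 1 row → C = 710 ✓
(A=P52, B=U21): 1 row → C = 716 ✓
(A=P85, B=U21): 2 rows → C = 709, 709 ✓
(A=P52, B=U56): 1 row → C = 716 ✓
(A=P83, B=U22): 1 row → C = 707 ✓
(A=P38, B=U21): 1 row → C = 713 ✓
(A=P38, B=U56): 1 row → C = 720 ✓
Two rows agree on {A, B} but differ on C, so {A, B} -> C does not hold.

No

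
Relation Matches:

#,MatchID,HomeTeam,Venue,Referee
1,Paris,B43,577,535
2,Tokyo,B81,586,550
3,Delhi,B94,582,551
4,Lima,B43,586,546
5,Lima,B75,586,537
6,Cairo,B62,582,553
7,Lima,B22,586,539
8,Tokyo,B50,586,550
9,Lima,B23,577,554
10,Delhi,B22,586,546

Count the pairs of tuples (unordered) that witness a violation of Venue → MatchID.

13

Venue=577: violating pairs (1,9) — 1 pair.
Venue=586: violating pairs (2,4), (2,5), (2,7), (2,10), (4,8), (4,10), (5,8), (5,10), (7,8), (7,10), (8,10) — 11 pairs.
Venue=582: violating pairs (3,6) — 1 pair.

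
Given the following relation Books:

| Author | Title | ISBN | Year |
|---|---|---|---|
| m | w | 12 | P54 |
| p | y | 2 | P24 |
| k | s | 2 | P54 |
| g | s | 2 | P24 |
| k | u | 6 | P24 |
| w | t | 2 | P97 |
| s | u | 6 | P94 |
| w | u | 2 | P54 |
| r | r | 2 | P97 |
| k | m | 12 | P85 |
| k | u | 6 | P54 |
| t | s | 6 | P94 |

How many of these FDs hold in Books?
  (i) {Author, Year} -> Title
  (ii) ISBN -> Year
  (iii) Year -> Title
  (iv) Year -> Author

(i) {Author, Year} -> Title: (Author=k, Year=P54): 2 rows → Title takes values {s, u} — violation — fails.
(ii) ISBN -> Year: ISBN=12: 2 rows → Year takes values {P54, P85} — violation; ISBN=2: 6 rows → Year takes values {P24, P54, P97} — violation; ISBN=6: 4 rows → Year takes values {P24, P94, P54} — violation — fails.
(iii) Year -> Title: Year=P54: 4 rows → Title takes values {w, s, u} — violation; Year=P24: 3 rows → Title takes values {y, s, u} — violation; Year=P97: 2 rows → Title takes values {t, r} — violation; Year=P94: 2 rows → Title takes values {u, s} — violation — fails.
(iv) Year -> Author: Year=P54: 4 rows → Author takes values {m, k, w} — violation; Year=P24: 3 rows → Author takes values {p, g, k} — violation; Year=P97: 2 rows → Author takes values {w, r} — violation; Year=P94: 2 rows → Author takes values {s, t} — violation — fails.
None of the 4 dependencies hold.

0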